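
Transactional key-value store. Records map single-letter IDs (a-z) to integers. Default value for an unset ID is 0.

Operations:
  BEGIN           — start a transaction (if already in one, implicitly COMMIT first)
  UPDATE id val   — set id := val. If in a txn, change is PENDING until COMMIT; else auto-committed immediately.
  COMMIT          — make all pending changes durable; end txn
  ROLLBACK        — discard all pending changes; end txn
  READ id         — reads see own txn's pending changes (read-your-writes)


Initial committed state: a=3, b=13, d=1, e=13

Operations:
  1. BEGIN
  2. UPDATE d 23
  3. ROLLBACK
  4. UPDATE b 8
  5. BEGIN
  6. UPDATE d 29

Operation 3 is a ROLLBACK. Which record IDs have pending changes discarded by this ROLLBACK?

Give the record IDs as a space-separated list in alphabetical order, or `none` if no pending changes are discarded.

Initial committed: {a=3, b=13, d=1, e=13}
Op 1: BEGIN: in_txn=True, pending={}
Op 2: UPDATE d=23 (pending; pending now {d=23})
Op 3: ROLLBACK: discarded pending ['d']; in_txn=False
Op 4: UPDATE b=8 (auto-commit; committed b=8)
Op 5: BEGIN: in_txn=True, pending={}
Op 6: UPDATE d=29 (pending; pending now {d=29})
ROLLBACK at op 3 discards: ['d']

Answer: d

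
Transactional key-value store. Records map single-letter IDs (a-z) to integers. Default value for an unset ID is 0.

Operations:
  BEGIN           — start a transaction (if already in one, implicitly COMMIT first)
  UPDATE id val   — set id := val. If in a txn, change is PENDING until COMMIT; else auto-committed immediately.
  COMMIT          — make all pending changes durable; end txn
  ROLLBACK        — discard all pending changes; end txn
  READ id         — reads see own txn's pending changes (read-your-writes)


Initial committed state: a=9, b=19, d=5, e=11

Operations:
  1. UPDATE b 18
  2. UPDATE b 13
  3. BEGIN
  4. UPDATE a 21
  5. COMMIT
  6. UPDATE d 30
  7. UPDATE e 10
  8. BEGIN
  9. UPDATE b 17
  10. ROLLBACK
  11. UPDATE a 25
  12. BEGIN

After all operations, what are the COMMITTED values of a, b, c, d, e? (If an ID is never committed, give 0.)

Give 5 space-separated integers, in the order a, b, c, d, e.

Initial committed: {a=9, b=19, d=5, e=11}
Op 1: UPDATE b=18 (auto-commit; committed b=18)
Op 2: UPDATE b=13 (auto-commit; committed b=13)
Op 3: BEGIN: in_txn=True, pending={}
Op 4: UPDATE a=21 (pending; pending now {a=21})
Op 5: COMMIT: merged ['a'] into committed; committed now {a=21, b=13, d=5, e=11}
Op 6: UPDATE d=30 (auto-commit; committed d=30)
Op 7: UPDATE e=10 (auto-commit; committed e=10)
Op 8: BEGIN: in_txn=True, pending={}
Op 9: UPDATE b=17 (pending; pending now {b=17})
Op 10: ROLLBACK: discarded pending ['b']; in_txn=False
Op 11: UPDATE a=25 (auto-commit; committed a=25)
Op 12: BEGIN: in_txn=True, pending={}
Final committed: {a=25, b=13, d=30, e=10}

Answer: 25 13 0 30 10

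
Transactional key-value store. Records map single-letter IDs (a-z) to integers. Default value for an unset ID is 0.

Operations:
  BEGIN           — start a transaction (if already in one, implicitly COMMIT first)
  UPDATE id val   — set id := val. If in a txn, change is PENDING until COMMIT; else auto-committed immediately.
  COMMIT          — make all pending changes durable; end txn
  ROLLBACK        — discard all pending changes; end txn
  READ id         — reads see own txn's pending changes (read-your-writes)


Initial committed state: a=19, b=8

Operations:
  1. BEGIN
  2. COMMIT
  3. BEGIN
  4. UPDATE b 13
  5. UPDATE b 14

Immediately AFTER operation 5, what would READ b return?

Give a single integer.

Initial committed: {a=19, b=8}
Op 1: BEGIN: in_txn=True, pending={}
Op 2: COMMIT: merged [] into committed; committed now {a=19, b=8}
Op 3: BEGIN: in_txn=True, pending={}
Op 4: UPDATE b=13 (pending; pending now {b=13})
Op 5: UPDATE b=14 (pending; pending now {b=14})
After op 5: visible(b) = 14 (pending={b=14}, committed={a=19, b=8})

Answer: 14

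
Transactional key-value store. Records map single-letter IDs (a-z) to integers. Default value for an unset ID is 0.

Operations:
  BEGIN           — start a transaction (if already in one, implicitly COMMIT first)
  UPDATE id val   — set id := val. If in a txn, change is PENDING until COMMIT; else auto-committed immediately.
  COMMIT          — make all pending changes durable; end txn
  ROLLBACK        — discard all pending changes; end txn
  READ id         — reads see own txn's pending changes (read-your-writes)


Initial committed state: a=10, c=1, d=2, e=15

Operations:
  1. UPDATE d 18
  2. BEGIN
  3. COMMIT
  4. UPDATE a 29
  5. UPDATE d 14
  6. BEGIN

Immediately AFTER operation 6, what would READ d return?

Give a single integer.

Initial committed: {a=10, c=1, d=2, e=15}
Op 1: UPDATE d=18 (auto-commit; committed d=18)
Op 2: BEGIN: in_txn=True, pending={}
Op 3: COMMIT: merged [] into committed; committed now {a=10, c=1, d=18, e=15}
Op 4: UPDATE a=29 (auto-commit; committed a=29)
Op 5: UPDATE d=14 (auto-commit; committed d=14)
Op 6: BEGIN: in_txn=True, pending={}
After op 6: visible(d) = 14 (pending={}, committed={a=29, c=1, d=14, e=15})

Answer: 14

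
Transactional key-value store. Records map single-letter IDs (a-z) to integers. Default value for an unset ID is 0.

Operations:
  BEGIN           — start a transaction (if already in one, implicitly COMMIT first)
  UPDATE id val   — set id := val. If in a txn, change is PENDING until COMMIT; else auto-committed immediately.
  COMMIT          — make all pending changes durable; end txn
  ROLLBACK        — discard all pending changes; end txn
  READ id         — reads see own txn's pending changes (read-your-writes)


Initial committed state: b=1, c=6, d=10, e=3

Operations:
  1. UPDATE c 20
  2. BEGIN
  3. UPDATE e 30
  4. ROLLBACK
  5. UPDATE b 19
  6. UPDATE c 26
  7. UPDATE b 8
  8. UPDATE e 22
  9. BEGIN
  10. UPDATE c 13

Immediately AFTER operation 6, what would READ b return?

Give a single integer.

Initial committed: {b=1, c=6, d=10, e=3}
Op 1: UPDATE c=20 (auto-commit; committed c=20)
Op 2: BEGIN: in_txn=True, pending={}
Op 3: UPDATE e=30 (pending; pending now {e=30})
Op 4: ROLLBACK: discarded pending ['e']; in_txn=False
Op 5: UPDATE b=19 (auto-commit; committed b=19)
Op 6: UPDATE c=26 (auto-commit; committed c=26)
After op 6: visible(b) = 19 (pending={}, committed={b=19, c=26, d=10, e=3})

Answer: 19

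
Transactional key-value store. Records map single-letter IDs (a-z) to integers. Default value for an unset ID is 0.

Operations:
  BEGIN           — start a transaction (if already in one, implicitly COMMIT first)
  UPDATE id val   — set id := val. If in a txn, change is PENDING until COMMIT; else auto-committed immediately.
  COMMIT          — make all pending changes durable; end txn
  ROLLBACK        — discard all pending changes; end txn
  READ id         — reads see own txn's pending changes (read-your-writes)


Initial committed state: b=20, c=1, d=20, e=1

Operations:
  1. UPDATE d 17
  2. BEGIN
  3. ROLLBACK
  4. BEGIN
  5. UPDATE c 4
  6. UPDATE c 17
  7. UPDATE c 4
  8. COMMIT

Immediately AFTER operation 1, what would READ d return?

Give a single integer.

Initial committed: {b=20, c=1, d=20, e=1}
Op 1: UPDATE d=17 (auto-commit; committed d=17)
After op 1: visible(d) = 17 (pending={}, committed={b=20, c=1, d=17, e=1})

Answer: 17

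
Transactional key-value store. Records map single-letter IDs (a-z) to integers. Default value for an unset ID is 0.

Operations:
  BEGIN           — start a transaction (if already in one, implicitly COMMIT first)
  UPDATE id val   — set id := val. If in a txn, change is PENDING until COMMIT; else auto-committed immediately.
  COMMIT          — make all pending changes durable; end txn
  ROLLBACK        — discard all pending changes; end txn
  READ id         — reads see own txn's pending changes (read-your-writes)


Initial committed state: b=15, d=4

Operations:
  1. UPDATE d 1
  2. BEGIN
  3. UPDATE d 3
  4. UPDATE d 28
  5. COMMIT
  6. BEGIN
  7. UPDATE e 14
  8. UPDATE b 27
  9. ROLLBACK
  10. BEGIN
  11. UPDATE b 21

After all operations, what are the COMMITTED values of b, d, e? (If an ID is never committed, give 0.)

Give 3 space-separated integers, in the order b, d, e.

Initial committed: {b=15, d=4}
Op 1: UPDATE d=1 (auto-commit; committed d=1)
Op 2: BEGIN: in_txn=True, pending={}
Op 3: UPDATE d=3 (pending; pending now {d=3})
Op 4: UPDATE d=28 (pending; pending now {d=28})
Op 5: COMMIT: merged ['d'] into committed; committed now {b=15, d=28}
Op 6: BEGIN: in_txn=True, pending={}
Op 7: UPDATE e=14 (pending; pending now {e=14})
Op 8: UPDATE b=27 (pending; pending now {b=27, e=14})
Op 9: ROLLBACK: discarded pending ['b', 'e']; in_txn=False
Op 10: BEGIN: in_txn=True, pending={}
Op 11: UPDATE b=21 (pending; pending now {b=21})
Final committed: {b=15, d=28}

Answer: 15 28 0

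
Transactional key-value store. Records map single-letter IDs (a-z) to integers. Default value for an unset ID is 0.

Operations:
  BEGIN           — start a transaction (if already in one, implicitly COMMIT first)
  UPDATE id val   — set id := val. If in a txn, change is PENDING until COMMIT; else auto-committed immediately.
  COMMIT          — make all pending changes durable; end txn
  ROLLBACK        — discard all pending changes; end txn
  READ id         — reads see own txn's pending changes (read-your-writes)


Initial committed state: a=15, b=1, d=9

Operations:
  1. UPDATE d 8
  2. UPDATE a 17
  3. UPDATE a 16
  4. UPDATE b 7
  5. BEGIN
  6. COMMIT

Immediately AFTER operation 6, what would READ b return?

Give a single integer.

Initial committed: {a=15, b=1, d=9}
Op 1: UPDATE d=8 (auto-commit; committed d=8)
Op 2: UPDATE a=17 (auto-commit; committed a=17)
Op 3: UPDATE a=16 (auto-commit; committed a=16)
Op 4: UPDATE b=7 (auto-commit; committed b=7)
Op 5: BEGIN: in_txn=True, pending={}
Op 6: COMMIT: merged [] into committed; committed now {a=16, b=7, d=8}
After op 6: visible(b) = 7 (pending={}, committed={a=16, b=7, d=8})

Answer: 7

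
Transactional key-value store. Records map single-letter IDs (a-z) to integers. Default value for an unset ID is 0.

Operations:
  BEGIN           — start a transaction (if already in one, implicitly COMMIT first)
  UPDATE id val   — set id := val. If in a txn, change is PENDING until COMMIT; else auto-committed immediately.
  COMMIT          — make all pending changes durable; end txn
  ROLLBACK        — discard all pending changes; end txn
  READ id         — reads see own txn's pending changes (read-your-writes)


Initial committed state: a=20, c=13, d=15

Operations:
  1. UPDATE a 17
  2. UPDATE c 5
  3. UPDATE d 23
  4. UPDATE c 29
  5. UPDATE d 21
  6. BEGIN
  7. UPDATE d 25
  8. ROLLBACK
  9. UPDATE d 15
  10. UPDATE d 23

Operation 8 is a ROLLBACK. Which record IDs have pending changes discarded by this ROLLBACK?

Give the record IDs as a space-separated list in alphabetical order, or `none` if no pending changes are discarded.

Initial committed: {a=20, c=13, d=15}
Op 1: UPDATE a=17 (auto-commit; committed a=17)
Op 2: UPDATE c=5 (auto-commit; committed c=5)
Op 3: UPDATE d=23 (auto-commit; committed d=23)
Op 4: UPDATE c=29 (auto-commit; committed c=29)
Op 5: UPDATE d=21 (auto-commit; committed d=21)
Op 6: BEGIN: in_txn=True, pending={}
Op 7: UPDATE d=25 (pending; pending now {d=25})
Op 8: ROLLBACK: discarded pending ['d']; in_txn=False
Op 9: UPDATE d=15 (auto-commit; committed d=15)
Op 10: UPDATE d=23 (auto-commit; committed d=23)
ROLLBACK at op 8 discards: ['d']

Answer: d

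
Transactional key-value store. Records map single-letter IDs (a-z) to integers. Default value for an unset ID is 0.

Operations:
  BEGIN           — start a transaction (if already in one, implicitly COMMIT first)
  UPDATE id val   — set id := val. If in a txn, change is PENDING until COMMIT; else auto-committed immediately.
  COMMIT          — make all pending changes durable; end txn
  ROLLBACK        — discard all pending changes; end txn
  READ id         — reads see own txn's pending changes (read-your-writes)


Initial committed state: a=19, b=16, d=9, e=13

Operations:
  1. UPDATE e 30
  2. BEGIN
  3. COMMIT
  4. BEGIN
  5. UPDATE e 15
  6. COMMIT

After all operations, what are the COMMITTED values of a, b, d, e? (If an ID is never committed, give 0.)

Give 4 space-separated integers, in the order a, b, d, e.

Answer: 19 16 9 15

Derivation:
Initial committed: {a=19, b=16, d=9, e=13}
Op 1: UPDATE e=30 (auto-commit; committed e=30)
Op 2: BEGIN: in_txn=True, pending={}
Op 3: COMMIT: merged [] into committed; committed now {a=19, b=16, d=9, e=30}
Op 4: BEGIN: in_txn=True, pending={}
Op 5: UPDATE e=15 (pending; pending now {e=15})
Op 6: COMMIT: merged ['e'] into committed; committed now {a=19, b=16, d=9, e=15}
Final committed: {a=19, b=16, d=9, e=15}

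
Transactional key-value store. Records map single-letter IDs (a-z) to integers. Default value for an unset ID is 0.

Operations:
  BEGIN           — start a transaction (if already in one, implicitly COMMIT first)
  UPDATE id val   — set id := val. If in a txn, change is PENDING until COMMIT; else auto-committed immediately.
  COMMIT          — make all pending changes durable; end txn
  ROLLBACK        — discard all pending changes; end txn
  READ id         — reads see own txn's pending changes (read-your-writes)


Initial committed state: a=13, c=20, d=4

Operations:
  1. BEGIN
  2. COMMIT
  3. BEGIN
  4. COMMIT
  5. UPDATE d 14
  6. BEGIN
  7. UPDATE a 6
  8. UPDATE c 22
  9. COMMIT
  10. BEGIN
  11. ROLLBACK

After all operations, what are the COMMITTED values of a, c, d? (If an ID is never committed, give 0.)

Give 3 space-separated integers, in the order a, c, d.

Answer: 6 22 14

Derivation:
Initial committed: {a=13, c=20, d=4}
Op 1: BEGIN: in_txn=True, pending={}
Op 2: COMMIT: merged [] into committed; committed now {a=13, c=20, d=4}
Op 3: BEGIN: in_txn=True, pending={}
Op 4: COMMIT: merged [] into committed; committed now {a=13, c=20, d=4}
Op 5: UPDATE d=14 (auto-commit; committed d=14)
Op 6: BEGIN: in_txn=True, pending={}
Op 7: UPDATE a=6 (pending; pending now {a=6})
Op 8: UPDATE c=22 (pending; pending now {a=6, c=22})
Op 9: COMMIT: merged ['a', 'c'] into committed; committed now {a=6, c=22, d=14}
Op 10: BEGIN: in_txn=True, pending={}
Op 11: ROLLBACK: discarded pending []; in_txn=False
Final committed: {a=6, c=22, d=14}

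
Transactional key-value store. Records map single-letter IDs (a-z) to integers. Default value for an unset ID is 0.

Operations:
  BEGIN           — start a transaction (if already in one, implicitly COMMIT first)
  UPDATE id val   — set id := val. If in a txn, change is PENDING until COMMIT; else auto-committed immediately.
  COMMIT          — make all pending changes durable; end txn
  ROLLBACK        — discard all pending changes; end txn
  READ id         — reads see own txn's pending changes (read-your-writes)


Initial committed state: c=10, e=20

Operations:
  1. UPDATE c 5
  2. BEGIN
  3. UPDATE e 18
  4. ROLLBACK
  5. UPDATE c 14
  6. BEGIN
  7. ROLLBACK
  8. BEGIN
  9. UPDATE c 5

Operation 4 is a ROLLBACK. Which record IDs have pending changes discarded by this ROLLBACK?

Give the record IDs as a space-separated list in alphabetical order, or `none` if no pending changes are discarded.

Initial committed: {c=10, e=20}
Op 1: UPDATE c=5 (auto-commit; committed c=5)
Op 2: BEGIN: in_txn=True, pending={}
Op 3: UPDATE e=18 (pending; pending now {e=18})
Op 4: ROLLBACK: discarded pending ['e']; in_txn=False
Op 5: UPDATE c=14 (auto-commit; committed c=14)
Op 6: BEGIN: in_txn=True, pending={}
Op 7: ROLLBACK: discarded pending []; in_txn=False
Op 8: BEGIN: in_txn=True, pending={}
Op 9: UPDATE c=5 (pending; pending now {c=5})
ROLLBACK at op 4 discards: ['e']

Answer: e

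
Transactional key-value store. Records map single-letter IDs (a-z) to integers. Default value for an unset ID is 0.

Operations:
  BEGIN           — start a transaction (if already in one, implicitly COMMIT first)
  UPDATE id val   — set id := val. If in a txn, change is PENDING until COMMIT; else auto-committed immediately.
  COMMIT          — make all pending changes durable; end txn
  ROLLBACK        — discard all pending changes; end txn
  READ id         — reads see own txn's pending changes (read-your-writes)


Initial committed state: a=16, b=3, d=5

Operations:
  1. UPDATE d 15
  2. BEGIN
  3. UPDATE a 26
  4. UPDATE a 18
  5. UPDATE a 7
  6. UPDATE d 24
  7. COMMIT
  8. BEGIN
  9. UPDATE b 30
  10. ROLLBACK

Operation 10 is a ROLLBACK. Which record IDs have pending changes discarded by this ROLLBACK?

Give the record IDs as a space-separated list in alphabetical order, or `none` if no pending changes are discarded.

Answer: b

Derivation:
Initial committed: {a=16, b=3, d=5}
Op 1: UPDATE d=15 (auto-commit; committed d=15)
Op 2: BEGIN: in_txn=True, pending={}
Op 3: UPDATE a=26 (pending; pending now {a=26})
Op 4: UPDATE a=18 (pending; pending now {a=18})
Op 5: UPDATE a=7 (pending; pending now {a=7})
Op 6: UPDATE d=24 (pending; pending now {a=7, d=24})
Op 7: COMMIT: merged ['a', 'd'] into committed; committed now {a=7, b=3, d=24}
Op 8: BEGIN: in_txn=True, pending={}
Op 9: UPDATE b=30 (pending; pending now {b=30})
Op 10: ROLLBACK: discarded pending ['b']; in_txn=False
ROLLBACK at op 10 discards: ['b']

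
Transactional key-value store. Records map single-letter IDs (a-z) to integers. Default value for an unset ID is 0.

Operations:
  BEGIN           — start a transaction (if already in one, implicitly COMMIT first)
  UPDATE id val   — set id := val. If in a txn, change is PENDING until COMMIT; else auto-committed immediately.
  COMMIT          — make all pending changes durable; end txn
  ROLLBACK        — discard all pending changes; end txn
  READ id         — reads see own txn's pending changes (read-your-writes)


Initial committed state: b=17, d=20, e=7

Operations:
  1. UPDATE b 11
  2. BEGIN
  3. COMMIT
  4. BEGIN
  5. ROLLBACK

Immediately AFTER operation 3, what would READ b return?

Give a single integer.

Answer: 11

Derivation:
Initial committed: {b=17, d=20, e=7}
Op 1: UPDATE b=11 (auto-commit; committed b=11)
Op 2: BEGIN: in_txn=True, pending={}
Op 3: COMMIT: merged [] into committed; committed now {b=11, d=20, e=7}
After op 3: visible(b) = 11 (pending={}, committed={b=11, d=20, e=7})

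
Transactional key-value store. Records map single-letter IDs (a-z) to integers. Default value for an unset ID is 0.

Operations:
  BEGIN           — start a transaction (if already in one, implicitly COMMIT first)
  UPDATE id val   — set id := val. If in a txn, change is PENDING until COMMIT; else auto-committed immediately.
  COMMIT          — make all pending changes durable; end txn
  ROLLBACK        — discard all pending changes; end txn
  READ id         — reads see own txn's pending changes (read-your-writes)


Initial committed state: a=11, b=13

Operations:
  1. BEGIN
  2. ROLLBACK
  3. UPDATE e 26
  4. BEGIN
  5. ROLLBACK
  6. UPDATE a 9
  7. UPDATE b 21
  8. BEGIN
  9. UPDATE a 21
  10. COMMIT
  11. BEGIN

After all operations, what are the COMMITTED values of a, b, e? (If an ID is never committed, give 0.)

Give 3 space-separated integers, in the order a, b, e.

Answer: 21 21 26

Derivation:
Initial committed: {a=11, b=13}
Op 1: BEGIN: in_txn=True, pending={}
Op 2: ROLLBACK: discarded pending []; in_txn=False
Op 3: UPDATE e=26 (auto-commit; committed e=26)
Op 4: BEGIN: in_txn=True, pending={}
Op 5: ROLLBACK: discarded pending []; in_txn=False
Op 6: UPDATE a=9 (auto-commit; committed a=9)
Op 7: UPDATE b=21 (auto-commit; committed b=21)
Op 8: BEGIN: in_txn=True, pending={}
Op 9: UPDATE a=21 (pending; pending now {a=21})
Op 10: COMMIT: merged ['a'] into committed; committed now {a=21, b=21, e=26}
Op 11: BEGIN: in_txn=True, pending={}
Final committed: {a=21, b=21, e=26}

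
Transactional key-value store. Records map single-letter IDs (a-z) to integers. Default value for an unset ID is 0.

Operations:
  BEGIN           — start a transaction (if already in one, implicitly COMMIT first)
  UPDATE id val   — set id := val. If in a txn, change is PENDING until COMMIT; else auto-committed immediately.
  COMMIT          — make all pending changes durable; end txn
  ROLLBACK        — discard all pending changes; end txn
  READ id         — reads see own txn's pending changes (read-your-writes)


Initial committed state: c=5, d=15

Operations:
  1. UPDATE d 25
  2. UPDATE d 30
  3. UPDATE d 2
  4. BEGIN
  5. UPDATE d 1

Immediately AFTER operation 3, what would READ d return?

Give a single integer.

Answer: 2

Derivation:
Initial committed: {c=5, d=15}
Op 1: UPDATE d=25 (auto-commit; committed d=25)
Op 2: UPDATE d=30 (auto-commit; committed d=30)
Op 3: UPDATE d=2 (auto-commit; committed d=2)
After op 3: visible(d) = 2 (pending={}, committed={c=5, d=2})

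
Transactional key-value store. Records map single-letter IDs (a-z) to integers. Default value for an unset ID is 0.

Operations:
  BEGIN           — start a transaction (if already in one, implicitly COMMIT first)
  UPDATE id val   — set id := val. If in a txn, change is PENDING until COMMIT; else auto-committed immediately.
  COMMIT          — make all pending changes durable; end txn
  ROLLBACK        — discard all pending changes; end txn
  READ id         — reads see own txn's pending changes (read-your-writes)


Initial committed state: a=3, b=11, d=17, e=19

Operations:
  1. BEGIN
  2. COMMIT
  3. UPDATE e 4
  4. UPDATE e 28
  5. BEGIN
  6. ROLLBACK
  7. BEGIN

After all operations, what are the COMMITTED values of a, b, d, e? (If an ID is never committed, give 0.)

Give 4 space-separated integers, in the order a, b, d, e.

Initial committed: {a=3, b=11, d=17, e=19}
Op 1: BEGIN: in_txn=True, pending={}
Op 2: COMMIT: merged [] into committed; committed now {a=3, b=11, d=17, e=19}
Op 3: UPDATE e=4 (auto-commit; committed e=4)
Op 4: UPDATE e=28 (auto-commit; committed e=28)
Op 5: BEGIN: in_txn=True, pending={}
Op 6: ROLLBACK: discarded pending []; in_txn=False
Op 7: BEGIN: in_txn=True, pending={}
Final committed: {a=3, b=11, d=17, e=28}

Answer: 3 11 17 28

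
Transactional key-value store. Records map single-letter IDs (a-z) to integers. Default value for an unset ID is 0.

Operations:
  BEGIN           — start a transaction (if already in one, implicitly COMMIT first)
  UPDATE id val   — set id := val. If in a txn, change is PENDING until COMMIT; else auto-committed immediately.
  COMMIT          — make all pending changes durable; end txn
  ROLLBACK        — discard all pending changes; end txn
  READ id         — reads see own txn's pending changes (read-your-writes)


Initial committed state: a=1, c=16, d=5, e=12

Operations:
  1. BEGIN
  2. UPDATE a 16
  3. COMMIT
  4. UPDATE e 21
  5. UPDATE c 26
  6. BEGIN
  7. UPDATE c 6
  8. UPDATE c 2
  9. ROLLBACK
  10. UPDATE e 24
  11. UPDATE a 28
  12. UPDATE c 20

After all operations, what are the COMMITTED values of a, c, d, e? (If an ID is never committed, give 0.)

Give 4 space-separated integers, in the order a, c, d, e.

Initial committed: {a=1, c=16, d=5, e=12}
Op 1: BEGIN: in_txn=True, pending={}
Op 2: UPDATE a=16 (pending; pending now {a=16})
Op 3: COMMIT: merged ['a'] into committed; committed now {a=16, c=16, d=5, e=12}
Op 4: UPDATE e=21 (auto-commit; committed e=21)
Op 5: UPDATE c=26 (auto-commit; committed c=26)
Op 6: BEGIN: in_txn=True, pending={}
Op 7: UPDATE c=6 (pending; pending now {c=6})
Op 8: UPDATE c=2 (pending; pending now {c=2})
Op 9: ROLLBACK: discarded pending ['c']; in_txn=False
Op 10: UPDATE e=24 (auto-commit; committed e=24)
Op 11: UPDATE a=28 (auto-commit; committed a=28)
Op 12: UPDATE c=20 (auto-commit; committed c=20)
Final committed: {a=28, c=20, d=5, e=24}

Answer: 28 20 5 24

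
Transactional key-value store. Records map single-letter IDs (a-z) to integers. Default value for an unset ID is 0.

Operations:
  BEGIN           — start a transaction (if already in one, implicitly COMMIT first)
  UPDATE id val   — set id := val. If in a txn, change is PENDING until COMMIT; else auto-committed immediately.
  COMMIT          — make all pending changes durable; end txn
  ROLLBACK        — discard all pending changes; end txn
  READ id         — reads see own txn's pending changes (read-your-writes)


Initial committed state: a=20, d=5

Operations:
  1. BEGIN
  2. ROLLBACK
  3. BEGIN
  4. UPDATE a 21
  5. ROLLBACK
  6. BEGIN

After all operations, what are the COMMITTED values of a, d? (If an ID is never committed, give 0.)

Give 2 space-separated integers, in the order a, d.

Answer: 20 5

Derivation:
Initial committed: {a=20, d=5}
Op 1: BEGIN: in_txn=True, pending={}
Op 2: ROLLBACK: discarded pending []; in_txn=False
Op 3: BEGIN: in_txn=True, pending={}
Op 4: UPDATE a=21 (pending; pending now {a=21})
Op 5: ROLLBACK: discarded pending ['a']; in_txn=False
Op 6: BEGIN: in_txn=True, pending={}
Final committed: {a=20, d=5}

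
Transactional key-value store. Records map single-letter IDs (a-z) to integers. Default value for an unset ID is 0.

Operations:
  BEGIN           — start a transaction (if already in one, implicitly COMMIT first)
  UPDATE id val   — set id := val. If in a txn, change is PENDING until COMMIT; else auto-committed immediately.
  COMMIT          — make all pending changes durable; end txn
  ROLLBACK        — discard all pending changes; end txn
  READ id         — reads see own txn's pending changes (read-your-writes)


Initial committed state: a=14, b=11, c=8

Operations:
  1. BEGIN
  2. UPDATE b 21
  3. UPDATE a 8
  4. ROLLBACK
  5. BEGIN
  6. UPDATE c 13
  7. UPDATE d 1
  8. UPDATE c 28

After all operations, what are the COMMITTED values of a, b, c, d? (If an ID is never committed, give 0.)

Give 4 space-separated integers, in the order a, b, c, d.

Initial committed: {a=14, b=11, c=8}
Op 1: BEGIN: in_txn=True, pending={}
Op 2: UPDATE b=21 (pending; pending now {b=21})
Op 3: UPDATE a=8 (pending; pending now {a=8, b=21})
Op 4: ROLLBACK: discarded pending ['a', 'b']; in_txn=False
Op 5: BEGIN: in_txn=True, pending={}
Op 6: UPDATE c=13 (pending; pending now {c=13})
Op 7: UPDATE d=1 (pending; pending now {c=13, d=1})
Op 8: UPDATE c=28 (pending; pending now {c=28, d=1})
Final committed: {a=14, b=11, c=8}

Answer: 14 11 8 0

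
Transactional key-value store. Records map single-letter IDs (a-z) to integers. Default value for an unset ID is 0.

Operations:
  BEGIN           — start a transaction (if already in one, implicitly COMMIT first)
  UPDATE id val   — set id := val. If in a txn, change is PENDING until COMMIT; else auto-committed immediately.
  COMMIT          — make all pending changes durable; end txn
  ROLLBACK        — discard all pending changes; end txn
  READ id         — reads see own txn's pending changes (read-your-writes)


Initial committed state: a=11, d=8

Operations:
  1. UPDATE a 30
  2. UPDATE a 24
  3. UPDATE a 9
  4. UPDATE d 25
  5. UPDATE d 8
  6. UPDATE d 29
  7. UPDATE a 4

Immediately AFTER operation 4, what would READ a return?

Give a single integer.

Initial committed: {a=11, d=8}
Op 1: UPDATE a=30 (auto-commit; committed a=30)
Op 2: UPDATE a=24 (auto-commit; committed a=24)
Op 3: UPDATE a=9 (auto-commit; committed a=9)
Op 4: UPDATE d=25 (auto-commit; committed d=25)
After op 4: visible(a) = 9 (pending={}, committed={a=9, d=25})

Answer: 9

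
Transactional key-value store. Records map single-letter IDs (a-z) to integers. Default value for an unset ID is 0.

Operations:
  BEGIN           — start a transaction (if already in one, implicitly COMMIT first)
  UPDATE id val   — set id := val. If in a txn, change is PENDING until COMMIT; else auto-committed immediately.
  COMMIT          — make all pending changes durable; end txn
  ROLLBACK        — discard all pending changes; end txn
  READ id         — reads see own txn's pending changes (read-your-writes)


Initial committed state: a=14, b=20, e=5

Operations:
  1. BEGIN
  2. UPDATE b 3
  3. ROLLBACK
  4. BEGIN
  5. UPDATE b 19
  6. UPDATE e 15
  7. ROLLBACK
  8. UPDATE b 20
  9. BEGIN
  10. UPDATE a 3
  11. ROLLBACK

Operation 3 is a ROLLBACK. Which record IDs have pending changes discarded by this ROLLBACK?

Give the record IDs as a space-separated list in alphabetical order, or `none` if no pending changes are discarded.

Answer: b

Derivation:
Initial committed: {a=14, b=20, e=5}
Op 1: BEGIN: in_txn=True, pending={}
Op 2: UPDATE b=3 (pending; pending now {b=3})
Op 3: ROLLBACK: discarded pending ['b']; in_txn=False
Op 4: BEGIN: in_txn=True, pending={}
Op 5: UPDATE b=19 (pending; pending now {b=19})
Op 6: UPDATE e=15 (pending; pending now {b=19, e=15})
Op 7: ROLLBACK: discarded pending ['b', 'e']; in_txn=False
Op 8: UPDATE b=20 (auto-commit; committed b=20)
Op 9: BEGIN: in_txn=True, pending={}
Op 10: UPDATE a=3 (pending; pending now {a=3})
Op 11: ROLLBACK: discarded pending ['a']; in_txn=False
ROLLBACK at op 3 discards: ['b']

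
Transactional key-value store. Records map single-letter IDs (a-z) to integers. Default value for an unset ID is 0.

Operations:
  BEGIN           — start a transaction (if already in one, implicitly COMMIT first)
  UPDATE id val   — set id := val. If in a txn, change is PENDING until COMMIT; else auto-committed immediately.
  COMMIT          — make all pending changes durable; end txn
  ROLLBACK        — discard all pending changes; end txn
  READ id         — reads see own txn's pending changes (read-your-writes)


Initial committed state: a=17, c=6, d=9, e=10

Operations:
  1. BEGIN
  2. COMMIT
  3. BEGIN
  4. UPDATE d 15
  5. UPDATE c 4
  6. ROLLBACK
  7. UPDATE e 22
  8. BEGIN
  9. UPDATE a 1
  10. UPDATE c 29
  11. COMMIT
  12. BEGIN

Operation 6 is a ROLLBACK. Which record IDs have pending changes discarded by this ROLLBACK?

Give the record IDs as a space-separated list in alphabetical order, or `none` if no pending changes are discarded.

Initial committed: {a=17, c=6, d=9, e=10}
Op 1: BEGIN: in_txn=True, pending={}
Op 2: COMMIT: merged [] into committed; committed now {a=17, c=6, d=9, e=10}
Op 3: BEGIN: in_txn=True, pending={}
Op 4: UPDATE d=15 (pending; pending now {d=15})
Op 5: UPDATE c=4 (pending; pending now {c=4, d=15})
Op 6: ROLLBACK: discarded pending ['c', 'd']; in_txn=False
Op 7: UPDATE e=22 (auto-commit; committed e=22)
Op 8: BEGIN: in_txn=True, pending={}
Op 9: UPDATE a=1 (pending; pending now {a=1})
Op 10: UPDATE c=29 (pending; pending now {a=1, c=29})
Op 11: COMMIT: merged ['a', 'c'] into committed; committed now {a=1, c=29, d=9, e=22}
Op 12: BEGIN: in_txn=True, pending={}
ROLLBACK at op 6 discards: ['c', 'd']

Answer: c d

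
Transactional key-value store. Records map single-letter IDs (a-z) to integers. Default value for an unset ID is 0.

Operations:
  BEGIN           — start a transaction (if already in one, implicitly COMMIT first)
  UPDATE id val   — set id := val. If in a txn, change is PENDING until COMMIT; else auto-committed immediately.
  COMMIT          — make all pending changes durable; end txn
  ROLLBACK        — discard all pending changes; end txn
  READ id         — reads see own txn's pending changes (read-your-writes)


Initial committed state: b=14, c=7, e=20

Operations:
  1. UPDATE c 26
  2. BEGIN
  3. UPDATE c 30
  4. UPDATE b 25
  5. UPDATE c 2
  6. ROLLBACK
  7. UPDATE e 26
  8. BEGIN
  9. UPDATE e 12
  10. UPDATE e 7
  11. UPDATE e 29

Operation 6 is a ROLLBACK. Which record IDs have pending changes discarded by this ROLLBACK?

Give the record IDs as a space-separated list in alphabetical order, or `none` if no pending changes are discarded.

Initial committed: {b=14, c=7, e=20}
Op 1: UPDATE c=26 (auto-commit; committed c=26)
Op 2: BEGIN: in_txn=True, pending={}
Op 3: UPDATE c=30 (pending; pending now {c=30})
Op 4: UPDATE b=25 (pending; pending now {b=25, c=30})
Op 5: UPDATE c=2 (pending; pending now {b=25, c=2})
Op 6: ROLLBACK: discarded pending ['b', 'c']; in_txn=False
Op 7: UPDATE e=26 (auto-commit; committed e=26)
Op 8: BEGIN: in_txn=True, pending={}
Op 9: UPDATE e=12 (pending; pending now {e=12})
Op 10: UPDATE e=7 (pending; pending now {e=7})
Op 11: UPDATE e=29 (pending; pending now {e=29})
ROLLBACK at op 6 discards: ['b', 'c']

Answer: b c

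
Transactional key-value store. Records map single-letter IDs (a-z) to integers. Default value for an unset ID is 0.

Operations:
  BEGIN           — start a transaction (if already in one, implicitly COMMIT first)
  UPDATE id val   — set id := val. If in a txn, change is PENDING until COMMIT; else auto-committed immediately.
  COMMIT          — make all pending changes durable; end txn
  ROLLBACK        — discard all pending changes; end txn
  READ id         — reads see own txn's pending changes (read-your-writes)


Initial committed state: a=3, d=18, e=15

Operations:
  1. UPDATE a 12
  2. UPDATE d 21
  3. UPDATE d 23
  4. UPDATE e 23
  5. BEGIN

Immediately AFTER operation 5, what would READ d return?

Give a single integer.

Answer: 23

Derivation:
Initial committed: {a=3, d=18, e=15}
Op 1: UPDATE a=12 (auto-commit; committed a=12)
Op 2: UPDATE d=21 (auto-commit; committed d=21)
Op 3: UPDATE d=23 (auto-commit; committed d=23)
Op 4: UPDATE e=23 (auto-commit; committed e=23)
Op 5: BEGIN: in_txn=True, pending={}
After op 5: visible(d) = 23 (pending={}, committed={a=12, d=23, e=23})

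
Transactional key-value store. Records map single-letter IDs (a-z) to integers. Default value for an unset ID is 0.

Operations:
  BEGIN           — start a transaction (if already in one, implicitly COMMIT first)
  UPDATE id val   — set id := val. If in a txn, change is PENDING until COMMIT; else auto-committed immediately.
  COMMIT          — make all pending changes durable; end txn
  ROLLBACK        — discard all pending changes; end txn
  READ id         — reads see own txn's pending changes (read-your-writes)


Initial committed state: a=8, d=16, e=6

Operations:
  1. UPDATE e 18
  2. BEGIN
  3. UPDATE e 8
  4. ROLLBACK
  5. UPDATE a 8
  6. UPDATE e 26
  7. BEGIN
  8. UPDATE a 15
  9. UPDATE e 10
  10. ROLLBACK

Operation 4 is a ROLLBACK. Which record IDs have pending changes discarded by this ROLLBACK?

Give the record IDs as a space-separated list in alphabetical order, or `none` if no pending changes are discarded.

Initial committed: {a=8, d=16, e=6}
Op 1: UPDATE e=18 (auto-commit; committed e=18)
Op 2: BEGIN: in_txn=True, pending={}
Op 3: UPDATE e=8 (pending; pending now {e=8})
Op 4: ROLLBACK: discarded pending ['e']; in_txn=False
Op 5: UPDATE a=8 (auto-commit; committed a=8)
Op 6: UPDATE e=26 (auto-commit; committed e=26)
Op 7: BEGIN: in_txn=True, pending={}
Op 8: UPDATE a=15 (pending; pending now {a=15})
Op 9: UPDATE e=10 (pending; pending now {a=15, e=10})
Op 10: ROLLBACK: discarded pending ['a', 'e']; in_txn=False
ROLLBACK at op 4 discards: ['e']

Answer: e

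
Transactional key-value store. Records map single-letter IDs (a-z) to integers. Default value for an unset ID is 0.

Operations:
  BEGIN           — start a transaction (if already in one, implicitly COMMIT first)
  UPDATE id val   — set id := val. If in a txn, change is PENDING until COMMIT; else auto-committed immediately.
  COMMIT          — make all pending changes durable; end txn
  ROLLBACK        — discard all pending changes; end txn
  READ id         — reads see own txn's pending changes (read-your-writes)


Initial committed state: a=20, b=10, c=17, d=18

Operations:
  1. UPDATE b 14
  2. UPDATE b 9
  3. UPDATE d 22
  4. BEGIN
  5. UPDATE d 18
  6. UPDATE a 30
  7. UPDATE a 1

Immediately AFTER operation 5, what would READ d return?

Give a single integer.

Answer: 18

Derivation:
Initial committed: {a=20, b=10, c=17, d=18}
Op 1: UPDATE b=14 (auto-commit; committed b=14)
Op 2: UPDATE b=9 (auto-commit; committed b=9)
Op 3: UPDATE d=22 (auto-commit; committed d=22)
Op 4: BEGIN: in_txn=True, pending={}
Op 5: UPDATE d=18 (pending; pending now {d=18})
After op 5: visible(d) = 18 (pending={d=18}, committed={a=20, b=9, c=17, d=22})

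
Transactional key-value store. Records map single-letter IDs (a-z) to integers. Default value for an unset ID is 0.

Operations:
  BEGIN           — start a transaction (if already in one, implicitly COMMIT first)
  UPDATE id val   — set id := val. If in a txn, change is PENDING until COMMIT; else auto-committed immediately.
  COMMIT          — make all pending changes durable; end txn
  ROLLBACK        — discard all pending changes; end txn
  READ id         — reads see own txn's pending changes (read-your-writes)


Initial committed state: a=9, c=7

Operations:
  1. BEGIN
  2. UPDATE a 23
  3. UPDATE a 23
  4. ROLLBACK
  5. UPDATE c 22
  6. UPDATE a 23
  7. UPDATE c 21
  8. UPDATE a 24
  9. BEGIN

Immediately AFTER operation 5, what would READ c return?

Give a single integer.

Answer: 22

Derivation:
Initial committed: {a=9, c=7}
Op 1: BEGIN: in_txn=True, pending={}
Op 2: UPDATE a=23 (pending; pending now {a=23})
Op 3: UPDATE a=23 (pending; pending now {a=23})
Op 4: ROLLBACK: discarded pending ['a']; in_txn=False
Op 5: UPDATE c=22 (auto-commit; committed c=22)
After op 5: visible(c) = 22 (pending={}, committed={a=9, c=22})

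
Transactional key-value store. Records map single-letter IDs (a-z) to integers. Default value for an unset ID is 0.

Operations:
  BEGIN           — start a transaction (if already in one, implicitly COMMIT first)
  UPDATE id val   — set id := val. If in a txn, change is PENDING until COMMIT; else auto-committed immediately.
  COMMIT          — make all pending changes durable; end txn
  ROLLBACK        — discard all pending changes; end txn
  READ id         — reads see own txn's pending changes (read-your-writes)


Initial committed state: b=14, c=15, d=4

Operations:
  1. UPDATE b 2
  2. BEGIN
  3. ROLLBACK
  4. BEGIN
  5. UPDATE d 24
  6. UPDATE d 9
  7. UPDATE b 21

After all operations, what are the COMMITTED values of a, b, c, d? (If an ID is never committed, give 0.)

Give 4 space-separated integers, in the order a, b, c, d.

Answer: 0 2 15 4

Derivation:
Initial committed: {b=14, c=15, d=4}
Op 1: UPDATE b=2 (auto-commit; committed b=2)
Op 2: BEGIN: in_txn=True, pending={}
Op 3: ROLLBACK: discarded pending []; in_txn=False
Op 4: BEGIN: in_txn=True, pending={}
Op 5: UPDATE d=24 (pending; pending now {d=24})
Op 6: UPDATE d=9 (pending; pending now {d=9})
Op 7: UPDATE b=21 (pending; pending now {b=21, d=9})
Final committed: {b=2, c=15, d=4}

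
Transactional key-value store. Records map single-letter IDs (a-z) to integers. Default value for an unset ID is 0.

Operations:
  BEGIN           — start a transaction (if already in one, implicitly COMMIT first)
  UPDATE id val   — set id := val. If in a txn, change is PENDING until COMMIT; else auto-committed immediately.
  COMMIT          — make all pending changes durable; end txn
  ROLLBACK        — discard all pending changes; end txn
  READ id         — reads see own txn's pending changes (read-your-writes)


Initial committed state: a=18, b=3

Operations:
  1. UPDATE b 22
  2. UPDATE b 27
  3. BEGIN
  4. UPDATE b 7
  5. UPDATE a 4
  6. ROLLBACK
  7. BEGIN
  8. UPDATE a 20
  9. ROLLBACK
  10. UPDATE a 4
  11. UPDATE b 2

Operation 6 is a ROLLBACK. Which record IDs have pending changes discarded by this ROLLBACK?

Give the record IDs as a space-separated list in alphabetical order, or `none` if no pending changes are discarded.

Initial committed: {a=18, b=3}
Op 1: UPDATE b=22 (auto-commit; committed b=22)
Op 2: UPDATE b=27 (auto-commit; committed b=27)
Op 3: BEGIN: in_txn=True, pending={}
Op 4: UPDATE b=7 (pending; pending now {b=7})
Op 5: UPDATE a=4 (pending; pending now {a=4, b=7})
Op 6: ROLLBACK: discarded pending ['a', 'b']; in_txn=False
Op 7: BEGIN: in_txn=True, pending={}
Op 8: UPDATE a=20 (pending; pending now {a=20})
Op 9: ROLLBACK: discarded pending ['a']; in_txn=False
Op 10: UPDATE a=4 (auto-commit; committed a=4)
Op 11: UPDATE b=2 (auto-commit; committed b=2)
ROLLBACK at op 6 discards: ['a', 'b']

Answer: a b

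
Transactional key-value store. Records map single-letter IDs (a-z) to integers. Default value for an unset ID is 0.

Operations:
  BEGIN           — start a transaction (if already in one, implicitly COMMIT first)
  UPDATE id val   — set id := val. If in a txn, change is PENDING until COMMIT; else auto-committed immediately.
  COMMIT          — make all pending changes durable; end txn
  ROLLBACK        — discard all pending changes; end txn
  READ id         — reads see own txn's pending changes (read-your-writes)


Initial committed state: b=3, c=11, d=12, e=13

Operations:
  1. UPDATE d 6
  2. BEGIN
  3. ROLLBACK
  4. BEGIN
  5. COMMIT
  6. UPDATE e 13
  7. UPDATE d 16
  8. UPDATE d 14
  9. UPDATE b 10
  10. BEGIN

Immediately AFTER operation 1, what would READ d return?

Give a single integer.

Answer: 6

Derivation:
Initial committed: {b=3, c=11, d=12, e=13}
Op 1: UPDATE d=6 (auto-commit; committed d=6)
After op 1: visible(d) = 6 (pending={}, committed={b=3, c=11, d=6, e=13})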